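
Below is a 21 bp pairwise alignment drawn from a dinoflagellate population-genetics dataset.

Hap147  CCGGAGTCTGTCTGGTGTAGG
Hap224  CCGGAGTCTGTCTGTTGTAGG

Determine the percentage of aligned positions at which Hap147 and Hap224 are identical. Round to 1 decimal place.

95.2%

The sequences differ at position 15 (G/T).
20 of the 21 sites match, so the percent identity is 20/21 × 100 = 95.2%.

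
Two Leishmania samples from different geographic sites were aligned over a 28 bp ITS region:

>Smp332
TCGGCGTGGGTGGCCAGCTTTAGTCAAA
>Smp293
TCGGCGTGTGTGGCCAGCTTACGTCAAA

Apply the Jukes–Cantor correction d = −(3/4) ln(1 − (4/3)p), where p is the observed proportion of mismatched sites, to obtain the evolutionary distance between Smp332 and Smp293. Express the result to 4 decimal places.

0.1156

Mismatches occur at site 9 (G/T), site 21 (T/A), site 22 (A/C).
p = 3/28 = 0.107143.
d = −0.75 · ln(1 − (4/3)·0.107143) = −0.75 · ln(0.857143) = −0.75 · (-0.154151) = 0.1156.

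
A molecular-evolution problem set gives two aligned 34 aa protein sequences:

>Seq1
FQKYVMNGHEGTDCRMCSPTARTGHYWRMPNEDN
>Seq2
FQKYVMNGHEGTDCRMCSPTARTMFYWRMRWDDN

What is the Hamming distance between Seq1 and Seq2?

The sequences differ at positions 24 (G/M), 25 (H/F), 30 (P/R), 31 (N/W), 32 (E/D).
That gives 5 mismatches out of 34 aligned sites, so the Hamming distance is 5.

5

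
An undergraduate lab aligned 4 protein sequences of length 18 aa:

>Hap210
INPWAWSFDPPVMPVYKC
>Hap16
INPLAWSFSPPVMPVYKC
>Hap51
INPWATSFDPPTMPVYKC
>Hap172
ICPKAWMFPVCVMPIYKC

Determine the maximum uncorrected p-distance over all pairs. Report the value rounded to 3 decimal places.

Pairwise Hamming distances:
  Hap210 vs Hap16: 2
  Hap210 vs Hap51: 2
  Hap210 vs Hap172: 7
  Hap16 vs Hap51: 4
  Hap16 vs Hap172: 7
  Hap51 vs Hap172: 9
The largest is 9 mismatches, between Hap51 and Hap172; p = 9/18 = 0.500.

0.500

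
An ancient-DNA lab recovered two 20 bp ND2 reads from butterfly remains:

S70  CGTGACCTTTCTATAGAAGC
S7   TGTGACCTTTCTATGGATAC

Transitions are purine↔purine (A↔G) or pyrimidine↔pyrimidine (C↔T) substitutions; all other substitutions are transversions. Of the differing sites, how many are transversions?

The sequences differ at positions 1 (C/T, transition), 15 (A/G, transition), 18 (A/T, transversion), 19 (G/A, transition).
Of the 4 differences, 3 transitions and 1 transversion, so the answer is 1.

1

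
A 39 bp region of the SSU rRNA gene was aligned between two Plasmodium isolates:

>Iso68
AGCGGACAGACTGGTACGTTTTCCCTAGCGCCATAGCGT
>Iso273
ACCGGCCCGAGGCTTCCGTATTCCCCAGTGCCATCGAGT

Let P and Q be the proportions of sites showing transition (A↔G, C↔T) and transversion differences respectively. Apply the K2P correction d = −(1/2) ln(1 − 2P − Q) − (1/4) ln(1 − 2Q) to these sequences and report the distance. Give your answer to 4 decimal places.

The sequences differ at positions 2 (G/C, transversion), 6 (A/C, transversion), 8 (A/C, transversion), 11 (C/G, transversion), 12 (T/G, transversion), 13 (G/C, transversion), 14 (G/T, transversion), 16 (A/C, transversion), 20 (T/A, transversion), 26 (T/C, transition), 29 (C/T, transition), 35 (A/C, transversion), 37 (C/A, transversion).
Of the 13 differences, 2 transitions and 11 transversions over 39 sites: P = 2/39 = 0.051282, Q = 11/39 = 0.282051.
d = −0.5·ln(0.615385) − 0.25·ln(0.435898) = −0.5·(-0.485507) − 0.25·(-0.830347) = 0.4503.

0.4503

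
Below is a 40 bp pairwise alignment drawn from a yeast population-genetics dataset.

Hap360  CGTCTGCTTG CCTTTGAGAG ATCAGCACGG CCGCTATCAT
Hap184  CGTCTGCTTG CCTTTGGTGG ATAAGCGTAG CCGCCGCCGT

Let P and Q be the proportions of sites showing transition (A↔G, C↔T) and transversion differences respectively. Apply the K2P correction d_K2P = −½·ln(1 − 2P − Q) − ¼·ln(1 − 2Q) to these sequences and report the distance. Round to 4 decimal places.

Mismatches occur at site 17 (A→G, transition), site 18 (G→T, transversion), site 19 (A→G, transition), site 23 (C→A, transversion), site 27 (A→G, transition), site 28 (C→T, transition), site 29 (G→A, transition), site 35 (T→C, transition), site 36 (A→G, transition), site 37 (T→C, transition), site 39 (A→G, transition).
Of the 11 differences, 9 transitions and 2 transversions over 40 sites: P = 9/40 = 0.225000, Q = 2/40 = 0.050000.
d = −0.5·ln(0.500000) − 0.25·ln(0.900000) = −0.5·(-0.693147) − 0.25·(-0.105361) = 0.3729.

0.3729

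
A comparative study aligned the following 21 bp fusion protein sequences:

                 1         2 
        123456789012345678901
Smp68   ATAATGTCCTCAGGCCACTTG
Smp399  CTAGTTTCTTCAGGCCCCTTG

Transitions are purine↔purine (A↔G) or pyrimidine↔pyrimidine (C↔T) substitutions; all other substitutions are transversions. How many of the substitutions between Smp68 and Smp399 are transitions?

2

Differing sites — 1:A/C (Tv); 4:A/G (Ti); 6:G/T (Tv); 9:C/T (Ti); 17:A/C (Tv).
Of the 5 differences, 2 transitions and 3 transversions, so the answer is 2.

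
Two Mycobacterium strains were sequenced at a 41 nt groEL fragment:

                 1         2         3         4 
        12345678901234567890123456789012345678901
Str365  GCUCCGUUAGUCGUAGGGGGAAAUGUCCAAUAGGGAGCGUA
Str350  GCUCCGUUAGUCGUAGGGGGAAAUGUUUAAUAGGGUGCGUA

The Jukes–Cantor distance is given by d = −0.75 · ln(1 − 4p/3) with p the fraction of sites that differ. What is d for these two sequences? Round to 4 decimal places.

0.0770

Mismatches occur at site 27 (C/U), site 28 (C/U), site 36 (A/U).
p = 3/41 = 0.073171.
d = −0.75 · ln(1 − (4/3)·0.073171) = −0.75 · ln(0.902439) = −0.75 · (-0.102654) = 0.0770.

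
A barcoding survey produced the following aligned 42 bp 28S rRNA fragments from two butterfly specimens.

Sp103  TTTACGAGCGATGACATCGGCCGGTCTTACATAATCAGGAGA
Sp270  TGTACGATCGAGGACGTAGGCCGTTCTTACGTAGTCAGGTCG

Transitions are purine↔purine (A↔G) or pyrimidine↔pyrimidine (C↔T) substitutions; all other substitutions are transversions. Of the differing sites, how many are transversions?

Differing sites — 2:T/G (Tv); 8:G/T (Tv); 12:T/G (Tv); 16:A/G (Ti); 18:C/A (Tv); 24:G/T (Tv); 31:A/G (Ti); 34:A/G (Ti); 40:A/T (Tv); 41:G/C (Tv); 42:A/G (Ti).
Of the 11 differences, 4 transitions and 7 transversions, so the answer is 7.

7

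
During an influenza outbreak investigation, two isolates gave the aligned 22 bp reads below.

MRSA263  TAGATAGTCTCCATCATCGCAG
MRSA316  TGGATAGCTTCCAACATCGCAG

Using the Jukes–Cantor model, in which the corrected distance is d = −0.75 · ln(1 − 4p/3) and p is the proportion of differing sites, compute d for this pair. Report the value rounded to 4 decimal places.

0.2082

Differing sites — 2:A/G; 8:T/C; 9:C/T; 14:T/A.
p = 4/22 = 0.181818.
d = −0.75 · ln(1 − (4/3)·0.181818) = −0.75 · ln(0.757576) = −0.75 · (-0.277631) = 0.2082.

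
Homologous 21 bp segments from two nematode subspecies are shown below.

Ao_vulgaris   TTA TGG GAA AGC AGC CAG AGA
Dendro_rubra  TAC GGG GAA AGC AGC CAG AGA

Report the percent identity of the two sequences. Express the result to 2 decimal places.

85.71%

Mismatches occur at site 2 (T↔A), site 3 (A↔C), site 4 (T↔G).
18 of the 21 sites match, so the percent identity is 18/21 × 100 = 85.71%.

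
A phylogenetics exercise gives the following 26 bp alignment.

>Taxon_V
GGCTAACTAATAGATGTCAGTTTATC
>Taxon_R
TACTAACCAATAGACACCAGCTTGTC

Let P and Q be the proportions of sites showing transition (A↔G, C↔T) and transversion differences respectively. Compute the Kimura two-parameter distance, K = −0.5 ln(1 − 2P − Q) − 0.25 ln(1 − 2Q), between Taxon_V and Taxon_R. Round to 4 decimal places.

0.4501

Differing sites — 1:G/T (Tv); 2:G/A (Ti); 8:T/C (Ti); 15:T/C (Ti); 16:G/A (Ti); 17:T/C (Ti); 21:T/C (Ti); 24:A/G (Ti).
Of the 8 differences, 7 transitions and 1 transversion over 26 sites: P = 7/26 = 0.269231, Q = 1/26 = 0.038462.
d = −0.5·ln(0.423076) − 0.25·ln(0.923076) = −0.5·(-0.860203) − 0.25·(-0.080044) = 0.4501.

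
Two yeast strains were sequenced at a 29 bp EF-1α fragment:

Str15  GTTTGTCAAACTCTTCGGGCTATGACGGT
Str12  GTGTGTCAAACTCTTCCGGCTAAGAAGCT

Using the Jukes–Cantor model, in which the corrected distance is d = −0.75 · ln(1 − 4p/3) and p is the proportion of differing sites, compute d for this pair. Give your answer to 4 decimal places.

The sequences differ at positions 3 (T/G), 17 (G/C), 23 (T/A), 26 (C/A), 28 (G/C).
p = 5/29 = 0.172414.
d = −0.75 · ln(1 − (4/3)·0.172414) = −0.75 · ln(0.770115) = −0.75 · (-0.261215) = 0.1959.

0.1959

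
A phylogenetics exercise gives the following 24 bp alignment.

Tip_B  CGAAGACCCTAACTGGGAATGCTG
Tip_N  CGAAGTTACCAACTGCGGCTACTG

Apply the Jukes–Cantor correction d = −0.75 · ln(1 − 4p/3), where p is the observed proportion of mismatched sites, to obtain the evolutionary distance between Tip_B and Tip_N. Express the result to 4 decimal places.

Mismatches occur at site 6 (A/T), site 7 (C/T), site 8 (C/A), site 10 (T/C), site 16 (G/C), site 18 (A/G), site 19 (A/C), site 21 (G/A).
p = 8/24 = 0.333333.
d = −0.75 · ln(1 − (4/3)·0.333333) = −0.75 · ln(0.555556) = −0.75 · (-0.587786) = 0.4408.

0.4408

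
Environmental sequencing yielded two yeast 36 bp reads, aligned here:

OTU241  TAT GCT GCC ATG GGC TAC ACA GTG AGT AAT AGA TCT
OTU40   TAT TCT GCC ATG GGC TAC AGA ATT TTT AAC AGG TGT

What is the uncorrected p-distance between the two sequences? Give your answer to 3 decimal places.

The sequences differ at positions 4 (G/T), 20 (C/G), 22 (G/A), 24 (G/T), 25 (A/T), 26 (G/T), 30 (T/C), 33 (A/G), 35 (C/G).
There are 9 differences over 36 sites, so p = 9/36 = 0.250.

0.250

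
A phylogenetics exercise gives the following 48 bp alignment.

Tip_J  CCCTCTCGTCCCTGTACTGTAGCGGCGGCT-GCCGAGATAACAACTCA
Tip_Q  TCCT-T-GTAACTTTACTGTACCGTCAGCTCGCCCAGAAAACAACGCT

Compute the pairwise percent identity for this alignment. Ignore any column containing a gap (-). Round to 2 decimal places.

75.56%

Excluding the 3 gap columns leaves 45 comparable sites.
Differing sites — 1:C/T; 10:C/A; 11:C/A; 14:G/T; 22:G/C; 25:G/T; 27:G/A; 35:G/C; 39:T/A; 46:T/G; 48:A/T.
34 of the 45 comparable sites match, so the percent identity is 34/45 × 100 = 75.56%.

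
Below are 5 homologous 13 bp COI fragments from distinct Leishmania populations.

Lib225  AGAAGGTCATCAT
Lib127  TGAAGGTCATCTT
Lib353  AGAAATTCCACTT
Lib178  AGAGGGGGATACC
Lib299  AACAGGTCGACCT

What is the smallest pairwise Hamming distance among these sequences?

2

Pairwise Hamming distances:
  Lib225 vs Lib127: 2
  Lib225 vs Lib353: 5
  Lib225 vs Lib178: 6
  Lib225 vs Lib299: 5
  Lib127 vs Lib353: 5
  Lib127 vs Lib178: 7
  Lib127 vs Lib299: 6
  Lib353 vs Lib178: 10
  Lib353 vs Lib299: 6
  Lib178 vs Lib299: 9
The smallest is 2, between Lib225 and Lib127.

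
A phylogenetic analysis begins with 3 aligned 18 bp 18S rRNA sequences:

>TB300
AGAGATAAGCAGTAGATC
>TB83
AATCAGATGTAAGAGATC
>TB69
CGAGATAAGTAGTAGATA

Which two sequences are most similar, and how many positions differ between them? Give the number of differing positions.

Pairwise Hamming distances:
  TB300 vs TB83: 8
  TB300 vs TB69: 3
  TB83 vs TB69: 9
The smallest is 3, between TB300 and TB69.

3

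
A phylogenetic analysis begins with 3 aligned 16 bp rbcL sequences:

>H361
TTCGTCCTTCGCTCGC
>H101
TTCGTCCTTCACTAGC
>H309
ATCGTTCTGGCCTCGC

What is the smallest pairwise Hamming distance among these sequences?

Pairwise Hamming distances:
  H361 vs H101: 2
  H361 vs H309: 5
  H101 vs H309: 6
The smallest is 2, between H361 and H101.

2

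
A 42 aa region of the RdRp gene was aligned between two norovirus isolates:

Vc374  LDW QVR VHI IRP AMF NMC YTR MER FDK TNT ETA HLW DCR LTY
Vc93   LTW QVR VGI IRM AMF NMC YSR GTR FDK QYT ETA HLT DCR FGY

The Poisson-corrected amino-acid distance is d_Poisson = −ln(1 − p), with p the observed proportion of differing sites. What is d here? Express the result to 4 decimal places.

0.3037

The sequences differ at positions 2 (D/T), 8 (H/G), 12 (P/M), 20 (T/S), 22 (M/G), 23 (E/T), 28 (T/Q), 29 (N/Y), 36 (W/T), 40 (L/F), 41 (T/G).
p = 11/42 = 0.261905.
d = −ln(1 − 0.261905) = −ln(0.738095) = 0.3037.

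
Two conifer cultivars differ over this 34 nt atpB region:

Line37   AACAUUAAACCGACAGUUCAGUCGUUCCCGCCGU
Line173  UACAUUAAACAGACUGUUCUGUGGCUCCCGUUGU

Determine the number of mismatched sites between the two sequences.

8

Mismatches occur at site 1 (A/U), site 11 (C/A), site 15 (A/U), site 20 (A/U), site 23 (C/G), site 25 (U/C), site 31 (C/U), site 32 (C/U).
That gives 8 mismatches out of 34 aligned sites, so the Hamming distance is 8.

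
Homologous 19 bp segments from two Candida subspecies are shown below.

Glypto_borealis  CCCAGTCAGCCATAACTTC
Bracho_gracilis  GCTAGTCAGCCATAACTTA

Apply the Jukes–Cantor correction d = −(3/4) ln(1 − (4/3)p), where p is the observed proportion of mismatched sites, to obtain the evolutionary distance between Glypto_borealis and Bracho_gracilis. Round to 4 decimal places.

0.1773

Differing sites — 1:C/G; 3:C/T; 19:C/A.
p = 3/19 = 0.157895.
d = −0.75 · ln(1 − (4/3)·0.157895) = −0.75 · ln(0.789473) = −0.75 · (-0.236390) = 0.1773.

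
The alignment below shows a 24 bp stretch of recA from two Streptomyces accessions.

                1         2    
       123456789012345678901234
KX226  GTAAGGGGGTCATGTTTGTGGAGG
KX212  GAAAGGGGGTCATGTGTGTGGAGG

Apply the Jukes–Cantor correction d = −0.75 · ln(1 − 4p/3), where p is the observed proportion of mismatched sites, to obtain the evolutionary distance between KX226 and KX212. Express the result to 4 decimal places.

0.0883

Mismatches occur at site 2 (T/A), site 16 (T/G).
p = 2/24 = 0.083333.
d = −0.75 · ln(1 − (4/3)·0.083333) = −0.75 · ln(0.888889) = −0.75 · (-0.117783) = 0.0883.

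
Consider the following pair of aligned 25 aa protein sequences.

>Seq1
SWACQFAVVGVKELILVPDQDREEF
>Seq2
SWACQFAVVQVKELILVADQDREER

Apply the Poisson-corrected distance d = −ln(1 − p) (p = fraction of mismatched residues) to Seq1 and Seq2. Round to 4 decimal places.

Differing sites — 10:G/Q; 18:P/A; 25:F/R.
p = 3/25 = 0.120000.
d = −ln(1 − 0.120000) = −ln(0.880000) = 0.1278.

0.1278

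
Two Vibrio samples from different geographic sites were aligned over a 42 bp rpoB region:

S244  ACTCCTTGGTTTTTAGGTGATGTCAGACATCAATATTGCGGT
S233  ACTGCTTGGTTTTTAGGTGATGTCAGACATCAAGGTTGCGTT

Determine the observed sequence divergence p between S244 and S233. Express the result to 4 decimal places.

0.0952

The sequences differ at positions 4 (C/G), 34 (T/G), 35 (A/G), 41 (G/T).
There are 4 differences over 42 sites, so p = 4/42 = 0.0952.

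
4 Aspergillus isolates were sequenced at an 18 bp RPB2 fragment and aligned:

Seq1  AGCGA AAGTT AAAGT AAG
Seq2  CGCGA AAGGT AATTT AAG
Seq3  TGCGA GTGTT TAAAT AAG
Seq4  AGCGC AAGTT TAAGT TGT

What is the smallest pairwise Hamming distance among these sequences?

4

Pairwise Hamming distances:
  Seq1 vs Seq2: 4
  Seq1 vs Seq3: 5
  Seq1 vs Seq4: 5
  Seq2 vs Seq3: 7
  Seq2 vs Seq4: 9
  Seq3 vs Seq4: 8
The smallest is 4, between Seq1 and Seq2.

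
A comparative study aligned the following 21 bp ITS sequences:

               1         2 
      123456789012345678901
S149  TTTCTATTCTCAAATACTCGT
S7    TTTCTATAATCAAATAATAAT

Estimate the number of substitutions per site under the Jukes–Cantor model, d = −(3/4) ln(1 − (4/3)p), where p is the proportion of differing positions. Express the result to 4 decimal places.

Differing sites — 8:T/A; 9:C/A; 17:C/A; 19:C/A; 20:G/A.
p = 5/21 = 0.238095.
d = −0.75 · ln(1 − (4/3)·0.238095) = −0.75 · ln(0.682540) = −0.75 · (-0.381934) = 0.2865.

0.2865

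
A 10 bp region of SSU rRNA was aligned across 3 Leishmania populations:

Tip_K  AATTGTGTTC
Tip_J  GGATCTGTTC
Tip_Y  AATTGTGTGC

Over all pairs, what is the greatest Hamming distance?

Pairwise Hamming distances:
  Tip_K vs Tip_J: 4
  Tip_K vs Tip_Y: 1
  Tip_J vs Tip_Y: 5
The largest is 5, between Tip_J and Tip_Y.

5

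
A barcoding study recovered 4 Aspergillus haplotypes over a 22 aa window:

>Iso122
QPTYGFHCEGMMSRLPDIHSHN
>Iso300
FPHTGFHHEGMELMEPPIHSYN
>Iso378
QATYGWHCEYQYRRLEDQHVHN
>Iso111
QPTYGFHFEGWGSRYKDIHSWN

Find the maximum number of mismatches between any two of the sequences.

Pairwise Hamming distances:
  Iso122 vs Iso300: 10
  Iso122 vs Iso378: 9
  Iso122 vs Iso111: 6
  Iso300 vs Iso378: 17
  Iso300 vs Iso111: 12
  Iso378 vs Iso111: 12
The largest is 17, between Iso300 and Iso378.

17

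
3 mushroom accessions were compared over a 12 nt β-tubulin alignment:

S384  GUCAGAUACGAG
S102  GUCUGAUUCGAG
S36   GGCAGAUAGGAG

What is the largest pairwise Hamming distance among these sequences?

4

Pairwise Hamming distances:
  S384 vs S102: 2
  S384 vs S36: 2
  S102 vs S36: 4
The largest is 4, between S102 and S36.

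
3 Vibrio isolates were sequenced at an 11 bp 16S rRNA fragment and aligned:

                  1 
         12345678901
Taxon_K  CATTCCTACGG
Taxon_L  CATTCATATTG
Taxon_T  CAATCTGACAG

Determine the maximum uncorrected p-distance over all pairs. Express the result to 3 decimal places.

0.455

Pairwise Hamming distances:
  Taxon_K vs Taxon_L: 3
  Taxon_K vs Taxon_T: 4
  Taxon_L vs Taxon_T: 5
The largest is 5 mismatches, between Taxon_L and Taxon_T; p = 5/11 = 0.455.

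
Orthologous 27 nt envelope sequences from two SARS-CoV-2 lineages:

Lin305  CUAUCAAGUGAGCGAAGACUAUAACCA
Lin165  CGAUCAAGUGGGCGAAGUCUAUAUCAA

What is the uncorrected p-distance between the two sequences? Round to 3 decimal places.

Mismatches occur at site 2 (U/G), site 11 (A/G), site 18 (A/U), site 24 (A/U), site 26 (C/A).
There are 5 differences over 27 sites, so p = 5/27 = 0.185.

0.185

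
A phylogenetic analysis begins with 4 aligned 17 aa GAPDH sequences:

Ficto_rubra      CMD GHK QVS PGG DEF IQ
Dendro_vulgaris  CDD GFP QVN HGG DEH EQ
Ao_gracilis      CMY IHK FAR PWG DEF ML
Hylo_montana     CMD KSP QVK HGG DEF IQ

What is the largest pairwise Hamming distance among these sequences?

13

Pairwise Hamming distances:
  Ficto_rubra vs Dendro_vulgaris: 7
  Ficto_rubra vs Ao_gracilis: 8
  Ficto_rubra vs Hylo_montana: 5
  Dendro_vulgaris vs Ao_gracilis: 13
  Dendro_vulgaris vs Hylo_montana: 6
  Ao_gracilis vs Hylo_montana: 11
The largest is 13, between Dendro_vulgaris and Ao_gracilis.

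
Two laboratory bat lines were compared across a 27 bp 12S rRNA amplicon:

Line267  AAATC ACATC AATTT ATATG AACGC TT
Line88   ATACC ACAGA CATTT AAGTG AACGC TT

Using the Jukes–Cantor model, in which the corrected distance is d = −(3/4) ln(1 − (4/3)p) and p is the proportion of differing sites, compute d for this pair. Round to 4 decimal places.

0.3181

The sequences differ at positions 2 (A/T), 4 (T/C), 9 (T/G), 10 (C/A), 11 (A/C), 17 (T/A), 18 (A/G).
p = 7/27 = 0.259259.
d = −0.75 · ln(1 − (4/3)·0.259259) = −0.75 · ln(0.654321) = −0.75 · (-0.424157) = 0.3181.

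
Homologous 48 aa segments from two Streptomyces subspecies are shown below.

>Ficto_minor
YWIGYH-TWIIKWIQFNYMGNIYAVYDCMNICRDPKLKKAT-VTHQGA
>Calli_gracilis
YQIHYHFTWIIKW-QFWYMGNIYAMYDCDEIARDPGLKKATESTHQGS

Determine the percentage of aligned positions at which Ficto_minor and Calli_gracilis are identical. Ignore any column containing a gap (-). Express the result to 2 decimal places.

Excluding the 3 gap columns leaves 45 comparable sites.
Differing sites — 2:W/Q; 4:G/H; 17:N/W; 25:V/M; 29:M/D; 30:N/E; 32:C/A; 36:K/G; 43:V/S; 48:A/S.
35 of the 45 comparable sites match, so the percent identity is 35/45 × 100 = 77.78%.

77.78%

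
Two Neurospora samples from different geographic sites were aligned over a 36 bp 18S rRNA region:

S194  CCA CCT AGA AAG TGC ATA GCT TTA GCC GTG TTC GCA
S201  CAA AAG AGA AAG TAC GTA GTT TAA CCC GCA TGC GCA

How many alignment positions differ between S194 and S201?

12

The sequences differ at positions 2 (C/A), 4 (C/A), 5 (C/A), 6 (T/G), 14 (G/A), 16 (A/G), 20 (C/T), 23 (T/A), 25 (G/C), 29 (T/C), 30 (G/A), 32 (T/G).
That gives 12 mismatches out of 36 aligned sites, so the Hamming distance is 12.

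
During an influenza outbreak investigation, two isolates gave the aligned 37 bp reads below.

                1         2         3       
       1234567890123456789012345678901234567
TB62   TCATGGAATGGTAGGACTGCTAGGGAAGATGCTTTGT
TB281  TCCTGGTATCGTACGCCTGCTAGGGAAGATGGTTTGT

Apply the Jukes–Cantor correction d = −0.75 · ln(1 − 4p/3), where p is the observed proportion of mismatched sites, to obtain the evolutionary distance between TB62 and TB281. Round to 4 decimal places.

0.1827

Mismatches occur at site 3 (A↔C), site 7 (A↔T), site 10 (G↔C), site 14 (G↔C), site 16 (A↔C), site 32 (C↔G).
p = 6/37 = 0.162162.
d = −0.75 · ln(1 − (4/3)·0.162162) = −0.75 · ln(0.783784) = −0.75 · (-0.243622) = 0.1827.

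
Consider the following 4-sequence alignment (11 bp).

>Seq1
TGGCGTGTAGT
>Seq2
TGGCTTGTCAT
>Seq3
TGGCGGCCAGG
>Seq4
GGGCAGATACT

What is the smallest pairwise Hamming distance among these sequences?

3

Pairwise Hamming distances:
  Seq1 vs Seq2: 3
  Seq1 vs Seq3: 4
  Seq1 vs Seq4: 5
  Seq2 vs Seq3: 7
  Seq2 vs Seq4: 6
  Seq3 vs Seq4: 6
The smallest is 3, between Seq1 and Seq2.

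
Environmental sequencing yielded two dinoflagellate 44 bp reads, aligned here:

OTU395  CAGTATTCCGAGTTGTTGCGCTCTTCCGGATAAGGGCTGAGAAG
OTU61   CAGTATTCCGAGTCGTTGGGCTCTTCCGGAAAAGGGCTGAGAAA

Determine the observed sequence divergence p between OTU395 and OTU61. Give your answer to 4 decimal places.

0.0909

Differing sites — 14:T/C; 19:C/G; 31:T/A; 44:G/A.
There are 4 differences over 44 sites, so p = 4/44 = 0.0909.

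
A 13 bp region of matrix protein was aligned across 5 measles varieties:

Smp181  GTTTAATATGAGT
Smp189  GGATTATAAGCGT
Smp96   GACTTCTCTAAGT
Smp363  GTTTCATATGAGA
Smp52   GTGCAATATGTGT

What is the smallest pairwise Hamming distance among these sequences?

2

Pairwise Hamming distances:
  Smp181 vs Smp189: 5
  Smp181 vs Smp96: 6
  Smp181 vs Smp363: 2
  Smp181 vs Smp52: 3
  Smp189 vs Smp96: 7
  Smp189 vs Smp363: 6
  Smp189 vs Smp52: 6
  Smp96 vs Smp363: 7
  Smp96 vs Smp52: 8
  Smp363 vs Smp52: 5
The smallest is 2, between Smp181 and Smp363.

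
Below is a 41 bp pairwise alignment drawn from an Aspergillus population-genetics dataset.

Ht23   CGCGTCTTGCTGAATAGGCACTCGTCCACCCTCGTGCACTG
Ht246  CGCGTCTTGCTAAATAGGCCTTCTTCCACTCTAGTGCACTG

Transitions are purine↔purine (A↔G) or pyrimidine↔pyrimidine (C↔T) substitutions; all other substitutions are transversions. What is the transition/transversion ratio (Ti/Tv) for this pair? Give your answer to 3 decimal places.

Mismatches occur at site 12 (G↔A, transition), site 20 (A↔C, transversion), site 21 (C↔T, transition), site 24 (G↔T, transversion), site 30 (C↔T, transition), site 33 (C↔A, transversion).
Of the 6 differences, 3 transitions and 3 transversions, so Ti/Tv = 3/3 = 1.000.

1.000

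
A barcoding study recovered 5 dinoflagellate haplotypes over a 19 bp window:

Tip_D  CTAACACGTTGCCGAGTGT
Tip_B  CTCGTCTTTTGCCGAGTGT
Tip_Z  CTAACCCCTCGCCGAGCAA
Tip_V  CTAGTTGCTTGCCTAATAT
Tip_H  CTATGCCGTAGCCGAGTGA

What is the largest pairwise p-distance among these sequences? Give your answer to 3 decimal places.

Pairwise Hamming distances:
  Tip_D vs Tip_B: 6
  Tip_D vs Tip_Z: 6
  Tip_D vs Tip_V: 8
  Tip_D vs Tip_H: 5
  Tip_B vs Tip_Z: 9
  Tip_B vs Tip_V: 7
  Tip_B vs Tip_H: 7
  Tip_Z vs Tip_V: 9
  Tip_Z vs Tip_H: 6
  Tip_V vs Tip_H: 10
The largest is 10 mismatches, between Tip_V and Tip_H; p = 10/19 = 0.526.

0.526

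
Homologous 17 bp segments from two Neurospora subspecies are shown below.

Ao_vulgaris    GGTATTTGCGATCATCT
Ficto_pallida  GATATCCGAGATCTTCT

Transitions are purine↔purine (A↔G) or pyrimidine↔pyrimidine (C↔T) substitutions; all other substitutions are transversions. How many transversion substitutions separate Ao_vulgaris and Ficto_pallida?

Differing sites — 2:G/A (Ti); 6:T/C (Ti); 7:T/C (Ti); 9:C/A (Tv); 14:A/T (Tv).
Of the 5 differences, 3 transitions and 2 transversions, so the answer is 2.

2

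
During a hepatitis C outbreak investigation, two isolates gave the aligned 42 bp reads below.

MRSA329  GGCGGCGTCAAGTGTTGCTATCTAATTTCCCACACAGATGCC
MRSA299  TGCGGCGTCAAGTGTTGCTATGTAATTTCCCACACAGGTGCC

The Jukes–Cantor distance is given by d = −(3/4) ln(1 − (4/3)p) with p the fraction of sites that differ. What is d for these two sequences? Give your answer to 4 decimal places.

The sequences differ at positions 1 (G/T), 22 (C/G), 38 (A/G).
p = 3/42 = 0.071429.
d = −0.75 · ln(1 − (4/3)·0.071429) = −0.75 · ln(0.904761) = −0.75 · (-0.100084) = 0.0751.

0.0751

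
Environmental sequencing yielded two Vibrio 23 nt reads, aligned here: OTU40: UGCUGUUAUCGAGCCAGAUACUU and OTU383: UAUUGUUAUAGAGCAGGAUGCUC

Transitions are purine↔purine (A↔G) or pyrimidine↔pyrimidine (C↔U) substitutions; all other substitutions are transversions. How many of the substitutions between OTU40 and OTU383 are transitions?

5

Differing sites — 2:G/A (Ti); 3:C/U (Ti); 10:C/A (Tv); 15:C/A (Tv); 16:A/G (Ti); 20:A/G (Ti); 23:U/C (Ti).
Of the 7 differences, 5 transitions and 2 transversions, so the answer is 5.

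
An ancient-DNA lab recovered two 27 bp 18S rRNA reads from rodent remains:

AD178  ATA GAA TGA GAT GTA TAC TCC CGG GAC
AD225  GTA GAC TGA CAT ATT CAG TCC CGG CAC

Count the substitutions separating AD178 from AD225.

Differing sites — 1:A/G; 6:A/C; 10:G/C; 13:G/A; 15:A/T; 16:T/C; 18:C/G; 25:G/C.
That gives 8 mismatches out of 27 aligned sites, so the Hamming distance is 8.

8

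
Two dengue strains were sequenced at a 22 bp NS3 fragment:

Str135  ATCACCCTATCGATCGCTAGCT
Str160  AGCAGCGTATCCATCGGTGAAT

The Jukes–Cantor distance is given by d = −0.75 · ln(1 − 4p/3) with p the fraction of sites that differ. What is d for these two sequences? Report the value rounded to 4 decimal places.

Differing sites — 2:T/G; 5:C/G; 7:C/G; 12:G/C; 17:C/G; 19:A/G; 20:G/A; 21:C/A.
p = 8/22 = 0.363636.
d = −0.75 · ln(1 − (4/3)·0.363636) = −0.75 · ln(0.515152) = −0.75 · (-0.663293) = 0.4975.

0.4975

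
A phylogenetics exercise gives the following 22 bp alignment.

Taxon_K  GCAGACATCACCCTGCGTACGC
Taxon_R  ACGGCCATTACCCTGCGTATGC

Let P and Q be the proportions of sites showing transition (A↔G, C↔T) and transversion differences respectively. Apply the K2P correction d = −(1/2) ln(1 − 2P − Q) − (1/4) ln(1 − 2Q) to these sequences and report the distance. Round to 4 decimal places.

Mismatches occur at site 1 (G→A, transition), site 3 (A→G, transition), site 5 (A→C, transversion), site 9 (C→T, transition), site 20 (C→T, transition).
Of the 5 differences, 4 transitions and 1 transversion over 22 sites: P = 4/22 = 0.181818, Q = 1/22 = 0.045455.
d = −0.5·ln(0.590909) − 0.25·ln(0.909090) = −0.5·(-0.526093) − 0.25·(-0.095311) = 0.2869.

0.2869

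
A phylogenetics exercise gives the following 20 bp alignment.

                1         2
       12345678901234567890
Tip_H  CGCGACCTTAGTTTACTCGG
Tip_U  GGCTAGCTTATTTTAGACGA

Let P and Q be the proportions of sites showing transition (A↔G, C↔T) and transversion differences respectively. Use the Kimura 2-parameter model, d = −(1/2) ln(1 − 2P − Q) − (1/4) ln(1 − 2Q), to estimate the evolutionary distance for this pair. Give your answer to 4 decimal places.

0.4845

The sequences differ at positions 1 (C/G, transversion), 4 (G/T, transversion), 6 (C/G, transversion), 11 (G/T, transversion), 16 (C/G, transversion), 17 (T/A, transversion), 20 (G/A, transition).
Of the 7 differences, 1 transition and 6 transversions over 20 sites: P = 1/20 = 0.050000, Q = 6/20 = 0.300000.
d = −0.5·ln(0.600000) − 0.25·ln(0.400000) = −0.5·(-0.510826) − 0.25·(-0.916291) = 0.4845.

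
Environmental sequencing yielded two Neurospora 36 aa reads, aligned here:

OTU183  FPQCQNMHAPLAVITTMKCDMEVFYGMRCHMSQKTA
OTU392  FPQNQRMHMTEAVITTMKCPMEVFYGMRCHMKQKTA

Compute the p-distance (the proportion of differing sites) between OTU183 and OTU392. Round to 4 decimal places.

Differing sites — 4:C/N; 6:N/R; 9:A/M; 10:P/T; 11:L/E; 20:D/P; 32:S/K.
There are 7 differences over 36 sites, so p = 7/36 = 0.1944.

0.1944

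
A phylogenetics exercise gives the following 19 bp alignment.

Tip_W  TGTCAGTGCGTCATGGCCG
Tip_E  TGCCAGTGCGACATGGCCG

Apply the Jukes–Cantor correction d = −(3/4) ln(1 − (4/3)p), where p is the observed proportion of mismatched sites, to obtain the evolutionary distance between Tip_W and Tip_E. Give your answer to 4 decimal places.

0.1134

Differing sites — 3:T/C; 11:T/A.
p = 2/19 = 0.105263.
d = −0.75 · ln(1 − (4/3)·0.105263) = −0.75 · ln(0.859649) = −0.75 · (-0.151231) = 0.1134.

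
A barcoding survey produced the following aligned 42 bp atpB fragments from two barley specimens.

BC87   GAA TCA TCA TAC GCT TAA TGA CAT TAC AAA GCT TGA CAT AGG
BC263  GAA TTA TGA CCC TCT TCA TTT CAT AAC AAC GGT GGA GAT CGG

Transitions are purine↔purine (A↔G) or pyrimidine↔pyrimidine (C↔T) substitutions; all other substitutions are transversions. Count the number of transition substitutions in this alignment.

2

Differing sites — 5:C/T (Ti); 8:C/G (Tv); 10:T/C (Ti); 11:A/C (Tv); 13:G/T (Tv); 17:A/C (Tv); 20:G/T (Tv); 21:A/T (Tv); 25:T/A (Tv); 30:A/C (Tv); 32:C/G (Tv); 34:T/G (Tv); 37:C/G (Tv); 40:A/C (Tv).
Of the 14 differences, 2 transitions and 12 transversions, so the answer is 2.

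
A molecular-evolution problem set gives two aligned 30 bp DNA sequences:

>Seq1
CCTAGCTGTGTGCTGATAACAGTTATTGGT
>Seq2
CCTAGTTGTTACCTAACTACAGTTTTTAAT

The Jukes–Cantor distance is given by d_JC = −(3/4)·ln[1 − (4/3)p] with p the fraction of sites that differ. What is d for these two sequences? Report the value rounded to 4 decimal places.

0.4408

Mismatches occur at site 6 (C/T), site 10 (G/T), site 11 (T/A), site 12 (G/C), site 15 (G/A), site 17 (T/C), site 18 (A/T), site 25 (A/T), site 28 (G/A), site 29 (G/A).
p = 10/30 = 0.333333.
d = −0.75 · ln(1 − (4/3)·0.333333) = −0.75 · ln(0.555556) = −0.75 · (-0.587786) = 0.4408.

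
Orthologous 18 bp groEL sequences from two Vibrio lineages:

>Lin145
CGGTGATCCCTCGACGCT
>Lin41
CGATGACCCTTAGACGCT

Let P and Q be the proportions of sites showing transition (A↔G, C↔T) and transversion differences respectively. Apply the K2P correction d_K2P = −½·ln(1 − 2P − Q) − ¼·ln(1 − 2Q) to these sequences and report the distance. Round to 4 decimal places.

0.2757

Differing sites — 3:G/A (Ti); 7:T/C (Ti); 10:C/T (Ti); 12:C/A (Tv).
Of the 4 differences, 3 transitions and 1 transversion over 18 sites: P = 3/18 = 0.166667, Q = 1/18 = 0.055556.
d = −0.5·ln(0.611110) − 0.25·ln(0.888888) = −0.5·(-0.492478) − 0.25·(-0.117784) = 0.2757.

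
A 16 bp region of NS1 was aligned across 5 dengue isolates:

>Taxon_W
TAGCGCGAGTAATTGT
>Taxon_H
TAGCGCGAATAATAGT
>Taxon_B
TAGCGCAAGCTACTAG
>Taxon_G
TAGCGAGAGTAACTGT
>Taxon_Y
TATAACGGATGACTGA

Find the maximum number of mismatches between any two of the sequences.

10

Pairwise Hamming distances:
  Taxon_W vs Taxon_H: 2
  Taxon_W vs Taxon_B: 6
  Taxon_W vs Taxon_G: 2
  Taxon_W vs Taxon_Y: 8
  Taxon_H vs Taxon_B: 8
  Taxon_H vs Taxon_G: 4
  Taxon_H vs Taxon_Y: 8
  Taxon_B vs Taxon_G: 6
  Taxon_B vs Taxon_Y: 10
  Taxon_G vs Taxon_Y: 8
The largest is 10, between Taxon_B and Taxon_Y.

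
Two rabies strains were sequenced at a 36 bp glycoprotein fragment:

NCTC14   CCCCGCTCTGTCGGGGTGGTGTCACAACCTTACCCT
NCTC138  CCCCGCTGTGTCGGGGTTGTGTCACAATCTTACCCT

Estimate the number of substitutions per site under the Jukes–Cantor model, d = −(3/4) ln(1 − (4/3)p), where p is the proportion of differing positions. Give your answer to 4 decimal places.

The sequences differ at positions 8 (C/G), 18 (G/T), 28 (C/T).
p = 3/36 = 0.083333.
d = −0.75 · ln(1 − (4/3)·0.083333) = −0.75 · ln(0.888889) = −0.75 · (-0.117783) = 0.0883.

0.0883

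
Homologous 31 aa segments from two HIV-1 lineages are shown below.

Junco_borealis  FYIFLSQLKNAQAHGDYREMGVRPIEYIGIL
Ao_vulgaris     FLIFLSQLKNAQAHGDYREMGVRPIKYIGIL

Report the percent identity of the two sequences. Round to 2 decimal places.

Differing sites — 2:Y/L; 26:E/K.
29 of the 31 sites match, so the percent identity is 29/31 × 100 = 93.55%.

93.55%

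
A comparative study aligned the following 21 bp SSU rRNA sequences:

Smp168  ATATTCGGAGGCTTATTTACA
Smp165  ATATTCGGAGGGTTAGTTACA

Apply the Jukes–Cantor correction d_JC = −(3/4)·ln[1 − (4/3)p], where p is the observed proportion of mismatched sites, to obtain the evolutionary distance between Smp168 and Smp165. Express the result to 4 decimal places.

Mismatches occur at site 12 (C→G), site 16 (T→G).
p = 2/21 = 0.095238.
d = −0.75 · ln(1 − (4/3)·0.095238) = −0.75 · ln(0.873016) = −0.75 · (-0.135801) = 0.1019.

0.1019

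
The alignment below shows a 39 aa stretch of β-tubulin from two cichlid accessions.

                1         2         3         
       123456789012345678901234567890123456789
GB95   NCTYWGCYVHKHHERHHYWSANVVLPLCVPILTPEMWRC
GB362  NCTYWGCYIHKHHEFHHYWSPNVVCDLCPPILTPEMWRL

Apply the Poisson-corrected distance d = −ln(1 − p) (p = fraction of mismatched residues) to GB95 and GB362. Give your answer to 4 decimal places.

The sequences differ at positions 9 (V/I), 15 (R/F), 21 (A/P), 25 (L/C), 26 (P/D), 29 (V/P), 39 (C/L).
p = 7/39 = 0.179487.
d = −ln(1 − 0.179487) = −ln(0.820513) = 0.1978.

0.1978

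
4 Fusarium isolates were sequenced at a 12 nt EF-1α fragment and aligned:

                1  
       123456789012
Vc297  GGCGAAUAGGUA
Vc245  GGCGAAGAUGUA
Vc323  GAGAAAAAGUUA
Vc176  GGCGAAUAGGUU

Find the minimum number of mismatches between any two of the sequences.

Pairwise Hamming distances:
  Vc297 vs Vc245: 2
  Vc297 vs Vc323: 5
  Vc297 vs Vc176: 1
  Vc245 vs Vc323: 6
  Vc245 vs Vc176: 3
  Vc323 vs Vc176: 6
The smallest is 1, between Vc297 and Vc176.

1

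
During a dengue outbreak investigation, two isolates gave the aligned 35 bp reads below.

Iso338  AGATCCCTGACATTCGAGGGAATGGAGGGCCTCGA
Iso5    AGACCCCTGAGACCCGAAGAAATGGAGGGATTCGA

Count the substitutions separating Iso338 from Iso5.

Mismatches occur at site 4 (T/C), site 11 (C/G), site 13 (T/C), site 14 (T/C), site 18 (G/A), site 20 (G/A), site 30 (C/A), site 31 (C/T).
That gives 8 mismatches out of 35 aligned sites, so the Hamming distance is 8.

8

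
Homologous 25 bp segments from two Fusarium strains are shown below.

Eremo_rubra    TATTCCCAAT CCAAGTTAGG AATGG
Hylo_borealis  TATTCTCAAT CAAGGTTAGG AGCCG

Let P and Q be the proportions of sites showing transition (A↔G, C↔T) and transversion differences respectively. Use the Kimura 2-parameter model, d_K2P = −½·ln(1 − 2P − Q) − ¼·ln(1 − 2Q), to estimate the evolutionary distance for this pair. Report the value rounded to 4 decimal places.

Mismatches occur at site 6 (C/T, transition), site 12 (C/A, transversion), site 14 (A/G, transition), site 22 (A/G, transition), site 23 (T/C, transition), site 24 (G/C, transversion).
Of the 6 differences, 4 transitions and 2 transversions over 25 sites: P = 4/25 = 0.160000, Q = 2/25 = 0.080000.
d = −0.5·ln(0.600000) − 0.25·ln(0.840000) = −0.5·(-0.510826) − 0.25·(-0.174353) = 0.2990.

0.2990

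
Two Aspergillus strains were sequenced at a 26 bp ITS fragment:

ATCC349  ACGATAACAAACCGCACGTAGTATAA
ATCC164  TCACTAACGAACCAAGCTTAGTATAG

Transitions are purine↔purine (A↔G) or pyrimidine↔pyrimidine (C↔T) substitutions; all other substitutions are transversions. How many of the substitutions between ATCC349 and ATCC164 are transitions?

5

The sequences differ at positions 1 (A/T, transversion), 3 (G/A, transition), 4 (A/C, transversion), 9 (A/G, transition), 14 (G/A, transition), 15 (C/A, transversion), 16 (A/G, transition), 18 (G/T, transversion), 26 (A/G, transition).
Of the 9 differences, 5 transitions and 4 transversions, so the answer is 5.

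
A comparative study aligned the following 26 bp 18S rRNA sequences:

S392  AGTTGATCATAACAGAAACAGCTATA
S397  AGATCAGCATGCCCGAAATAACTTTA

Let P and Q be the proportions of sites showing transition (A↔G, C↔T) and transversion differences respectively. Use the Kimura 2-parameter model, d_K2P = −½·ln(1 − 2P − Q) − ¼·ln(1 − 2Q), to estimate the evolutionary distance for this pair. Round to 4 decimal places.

0.4643

Mismatches occur at site 3 (T/A, transversion), site 5 (G/C, transversion), site 7 (T/G, transversion), site 11 (A/G, transition), site 12 (A/C, transversion), site 14 (A/C, transversion), site 19 (C/T, transition), site 21 (G/A, transition), site 24 (A/T, transversion).
Of the 9 differences, 3 transitions and 6 transversions over 26 sites: P = 3/26 = 0.115385, Q = 6/26 = 0.230769.
d = −0.5·ln(0.538461) − 0.25·ln(0.538462) = −0.5·(-0.619040) − 0.25·(-0.619038) = 0.4643.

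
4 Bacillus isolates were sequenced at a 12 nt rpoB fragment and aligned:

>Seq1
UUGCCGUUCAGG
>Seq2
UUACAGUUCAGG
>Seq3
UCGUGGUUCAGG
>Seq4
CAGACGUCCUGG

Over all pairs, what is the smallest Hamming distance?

2

Pairwise Hamming distances:
  Seq1 vs Seq2: 2
  Seq1 vs Seq3: 3
  Seq1 vs Seq4: 5
  Seq2 vs Seq3: 4
  Seq2 vs Seq4: 7
  Seq3 vs Seq4: 6
The smallest is 2, between Seq1 and Seq2.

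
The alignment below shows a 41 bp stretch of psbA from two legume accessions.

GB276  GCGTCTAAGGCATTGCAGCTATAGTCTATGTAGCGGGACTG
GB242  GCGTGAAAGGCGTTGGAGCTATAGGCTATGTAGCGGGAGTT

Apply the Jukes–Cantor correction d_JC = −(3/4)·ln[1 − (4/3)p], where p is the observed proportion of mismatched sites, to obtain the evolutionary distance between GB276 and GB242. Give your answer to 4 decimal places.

The sequences differ at positions 5 (C/G), 6 (T/A), 12 (A/G), 16 (C/G), 25 (T/G), 39 (C/G), 41 (G/T).
p = 7/41 = 0.170732.
d = −0.75 · ln(1 − (4/3)·0.170732) = −0.75 · ln(0.772357) = −0.75 · (-0.258308) = 0.1937.

0.1937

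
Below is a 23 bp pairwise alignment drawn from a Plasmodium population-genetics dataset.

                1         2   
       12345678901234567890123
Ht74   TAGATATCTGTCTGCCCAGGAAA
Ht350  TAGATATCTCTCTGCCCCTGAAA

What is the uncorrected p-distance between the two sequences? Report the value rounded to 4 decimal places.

0.1304

Differing sites — 10:G/C; 18:A/C; 19:G/T.
There are 3 differences over 23 sites, so p = 3/23 = 0.1304.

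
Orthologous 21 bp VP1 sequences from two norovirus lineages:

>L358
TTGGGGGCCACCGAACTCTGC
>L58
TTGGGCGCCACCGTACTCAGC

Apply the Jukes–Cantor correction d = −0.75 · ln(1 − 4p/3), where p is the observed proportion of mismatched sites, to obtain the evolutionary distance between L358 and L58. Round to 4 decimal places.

0.1585

The sequences differ at positions 6 (G/C), 14 (A/T), 19 (T/A).
p = 3/21 = 0.142857.
d = −0.75 · ln(1 − (4/3)·0.142857) = −0.75 · ln(0.809524) = −0.75 · (-0.211309) = 0.1585.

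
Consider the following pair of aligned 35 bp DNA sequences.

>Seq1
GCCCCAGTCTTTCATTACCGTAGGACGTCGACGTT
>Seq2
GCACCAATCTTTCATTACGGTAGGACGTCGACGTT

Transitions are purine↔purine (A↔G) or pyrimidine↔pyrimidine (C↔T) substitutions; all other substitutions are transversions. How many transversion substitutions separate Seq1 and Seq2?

Mismatches occur at site 3 (C↔A, transversion), site 7 (G↔A, transition), site 19 (C↔G, transversion).
Of the 3 differences, 1 transition and 2 transversions, so the answer is 2.

2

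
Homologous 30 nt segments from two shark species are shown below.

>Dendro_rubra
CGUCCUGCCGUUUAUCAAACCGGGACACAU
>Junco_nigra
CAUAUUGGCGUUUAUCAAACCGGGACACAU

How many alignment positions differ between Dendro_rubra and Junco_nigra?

4

The sequences differ at positions 2 (G/A), 4 (C/A), 5 (C/U), 8 (C/G).
That gives 4 mismatches out of 30 aligned sites, so the Hamming distance is 4.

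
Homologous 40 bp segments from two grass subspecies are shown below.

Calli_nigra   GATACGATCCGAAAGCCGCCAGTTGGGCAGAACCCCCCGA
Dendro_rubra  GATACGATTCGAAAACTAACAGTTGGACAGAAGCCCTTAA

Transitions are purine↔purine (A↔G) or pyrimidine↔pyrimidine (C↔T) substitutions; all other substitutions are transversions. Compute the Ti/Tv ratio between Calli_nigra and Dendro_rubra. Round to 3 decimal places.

4.000

The sequences differ at positions 9 (C/T, transition), 15 (G/A, transition), 17 (C/T, transition), 18 (G/A, transition), 19 (C/A, transversion), 27 (G/A, transition), 33 (C/G, transversion), 37 (C/T, transition), 38 (C/T, transition), 39 (G/A, transition).
Of the 10 differences, 8 transitions and 2 transversions, so Ti/Tv = 8/2 = 4.000.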